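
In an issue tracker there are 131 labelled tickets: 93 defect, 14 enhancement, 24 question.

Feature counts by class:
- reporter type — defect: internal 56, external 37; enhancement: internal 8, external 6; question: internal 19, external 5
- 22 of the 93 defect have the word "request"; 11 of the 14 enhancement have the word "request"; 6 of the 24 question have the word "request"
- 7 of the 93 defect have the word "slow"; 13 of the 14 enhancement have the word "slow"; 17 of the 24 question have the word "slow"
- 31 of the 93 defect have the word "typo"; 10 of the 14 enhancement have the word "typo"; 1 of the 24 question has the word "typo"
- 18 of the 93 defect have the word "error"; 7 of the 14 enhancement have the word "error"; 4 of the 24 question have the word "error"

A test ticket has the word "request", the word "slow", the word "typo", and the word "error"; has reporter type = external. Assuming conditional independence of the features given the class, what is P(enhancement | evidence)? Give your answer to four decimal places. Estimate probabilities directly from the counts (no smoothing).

0.9698

defect: (93/131) × (37/93) × (22/93) × (7/93) × (31/93) × (18/93) ≈ 0.000324454
enhancement: (14/131) × (6/14) × (11/14) × (13/14) × (10/14) × (7/14) ≈ 0.0119344
question: (24/131) × (5/24) × (6/24) × (17/24) × (1/24) × (4/24) ≈ 0.0000469368
P(enhancement | x) = 0.0119344 / 0.0123057908 ≈ 0.9698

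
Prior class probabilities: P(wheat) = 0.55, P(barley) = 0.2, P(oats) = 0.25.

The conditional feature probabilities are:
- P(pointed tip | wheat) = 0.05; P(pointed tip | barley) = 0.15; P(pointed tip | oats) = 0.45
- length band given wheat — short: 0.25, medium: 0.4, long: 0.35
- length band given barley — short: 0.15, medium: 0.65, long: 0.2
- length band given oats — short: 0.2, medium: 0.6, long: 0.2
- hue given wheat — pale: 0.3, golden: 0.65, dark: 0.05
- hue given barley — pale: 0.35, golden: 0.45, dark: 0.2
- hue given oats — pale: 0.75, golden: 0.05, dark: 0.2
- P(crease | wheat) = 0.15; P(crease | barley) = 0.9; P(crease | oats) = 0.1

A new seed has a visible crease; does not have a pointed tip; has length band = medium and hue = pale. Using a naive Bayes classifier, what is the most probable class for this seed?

wheat: 0.55 × (1−0.05) × 0.4 × 0.3 × 0.15 = 0.009405
barley: 0.2 × (1−0.15) × 0.65 × 0.35 × 0.9 = 0.0348075
oats: 0.25 × (1−0.45) × 0.6 × 0.75 × 0.1 = 0.0061875
Highest score → barley.

barley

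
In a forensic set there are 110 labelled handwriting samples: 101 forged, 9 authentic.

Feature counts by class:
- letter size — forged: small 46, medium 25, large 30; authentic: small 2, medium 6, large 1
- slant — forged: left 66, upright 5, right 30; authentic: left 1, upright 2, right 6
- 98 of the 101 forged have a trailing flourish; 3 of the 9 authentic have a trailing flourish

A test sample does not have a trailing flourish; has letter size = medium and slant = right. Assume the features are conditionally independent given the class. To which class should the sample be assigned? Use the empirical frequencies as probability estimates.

authentic

forged: (101/110) × (25/101) × (30/101) × (3/101) ≈ 0.00200515
authentic: (9/110) × (6/9) × (6/9) × (6/9) ≈ 0.0242424
Highest score → authentic.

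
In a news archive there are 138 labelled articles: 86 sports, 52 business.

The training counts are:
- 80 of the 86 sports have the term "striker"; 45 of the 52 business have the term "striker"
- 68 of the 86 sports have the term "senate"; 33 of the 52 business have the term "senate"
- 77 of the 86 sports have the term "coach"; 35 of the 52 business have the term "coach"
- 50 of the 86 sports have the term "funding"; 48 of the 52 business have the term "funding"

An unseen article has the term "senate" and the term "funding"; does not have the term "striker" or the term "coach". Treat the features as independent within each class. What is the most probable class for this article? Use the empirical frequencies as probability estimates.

sports: (86/138) × (6/86) × (68/86) × (9/86) × (50/86) ≈ 0.00209169
business: (52/138) × (7/52) × (33/52) × (17/52) × (48/52) ≈ 0.00971433
Highest score → business.

business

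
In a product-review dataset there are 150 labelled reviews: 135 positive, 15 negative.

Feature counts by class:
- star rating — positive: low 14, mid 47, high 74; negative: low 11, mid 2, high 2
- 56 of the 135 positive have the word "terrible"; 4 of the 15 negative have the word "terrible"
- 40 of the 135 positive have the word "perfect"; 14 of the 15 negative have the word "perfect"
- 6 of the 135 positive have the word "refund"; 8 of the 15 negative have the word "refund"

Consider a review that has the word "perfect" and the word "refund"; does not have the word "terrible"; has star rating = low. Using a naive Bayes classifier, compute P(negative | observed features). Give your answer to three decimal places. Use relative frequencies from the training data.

0.974

positive: (135/150) × (14/135) × (79/135) × (40/135) × (6/135) ≈ 0.00071924
negative: (15/150) × (11/15) × (11/15) × (14/15) × (8/15) ≈ 0.0267694
P(negative | x) = 0.0267694 / 0.02748864 ≈ 0.974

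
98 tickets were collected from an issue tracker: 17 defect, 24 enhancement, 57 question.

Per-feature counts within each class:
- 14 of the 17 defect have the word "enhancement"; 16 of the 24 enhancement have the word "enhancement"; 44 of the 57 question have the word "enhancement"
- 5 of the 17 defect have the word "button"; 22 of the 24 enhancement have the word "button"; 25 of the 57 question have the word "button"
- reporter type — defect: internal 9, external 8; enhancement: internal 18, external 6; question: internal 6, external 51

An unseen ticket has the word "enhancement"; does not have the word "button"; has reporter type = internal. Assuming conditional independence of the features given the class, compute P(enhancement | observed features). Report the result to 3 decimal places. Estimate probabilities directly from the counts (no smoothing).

defect: (17/98) × (14/17) × (12/17) × (9/17) ≈ 0.0533861
enhancement: (24/98) × (16/24) × (2/24) × (18/24) ≈ 0.0102041
question: (57/98) × (44/57) × (32/57) × (6/57) ≈ 0.0265325
P(enhancement | x) = 0.0102041 / 0.0901227 ≈ 0.113

0.113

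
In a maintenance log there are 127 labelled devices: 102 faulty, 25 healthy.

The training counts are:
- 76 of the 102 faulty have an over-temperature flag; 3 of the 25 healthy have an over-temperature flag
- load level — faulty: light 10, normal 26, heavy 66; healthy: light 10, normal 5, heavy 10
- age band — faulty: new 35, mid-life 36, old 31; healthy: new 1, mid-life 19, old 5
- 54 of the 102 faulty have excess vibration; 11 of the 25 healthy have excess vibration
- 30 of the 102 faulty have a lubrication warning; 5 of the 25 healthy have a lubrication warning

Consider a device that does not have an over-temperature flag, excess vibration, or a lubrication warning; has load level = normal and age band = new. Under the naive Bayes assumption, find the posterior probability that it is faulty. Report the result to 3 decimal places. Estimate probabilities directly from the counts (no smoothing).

faulty: (102/127) × (26/102) × (26/102) × (35/102) × (48/102) × (72/102) ≈ 0.00594818
healthy: (25/127) × (22/25) × (5/25) × (1/25) × (14/25) × (20/25) ≈ 0.00062085
P(faulty | x) = 0.00594818 / 0.00656903 ≈ 0.905

0.905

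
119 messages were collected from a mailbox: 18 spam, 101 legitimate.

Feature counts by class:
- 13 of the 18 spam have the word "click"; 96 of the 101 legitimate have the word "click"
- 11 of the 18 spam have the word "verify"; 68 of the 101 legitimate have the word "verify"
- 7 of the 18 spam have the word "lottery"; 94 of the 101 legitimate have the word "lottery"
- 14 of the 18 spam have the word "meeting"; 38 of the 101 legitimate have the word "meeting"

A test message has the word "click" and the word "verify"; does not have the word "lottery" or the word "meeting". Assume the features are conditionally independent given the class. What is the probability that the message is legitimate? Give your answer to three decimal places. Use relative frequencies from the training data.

0.721

spam: (18/119) × (13/18) × (11/18) × (11/18) × (4/18) ≈ 0.00906618
legitimate: (101/119) × (96/101) × (68/101) × (7/101) × (63/101) ≈ 0.0234805
P(legitimate | x) = 0.0234805 / 0.03254668 ≈ 0.721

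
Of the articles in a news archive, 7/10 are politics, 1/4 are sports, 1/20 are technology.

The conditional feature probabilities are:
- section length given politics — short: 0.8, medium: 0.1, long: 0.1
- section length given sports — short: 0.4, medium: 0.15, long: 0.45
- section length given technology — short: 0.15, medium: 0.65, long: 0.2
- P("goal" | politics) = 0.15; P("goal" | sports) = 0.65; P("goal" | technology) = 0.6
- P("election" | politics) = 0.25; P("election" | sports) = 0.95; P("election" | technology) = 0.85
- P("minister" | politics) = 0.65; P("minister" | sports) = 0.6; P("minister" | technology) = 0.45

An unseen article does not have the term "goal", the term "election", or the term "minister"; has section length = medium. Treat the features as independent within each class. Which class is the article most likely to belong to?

politics

politics: 0.7 × 0.1 × (1−0.15) × (1−0.25) × (1−0.65) = 0.01561875
sports: 0.25 × 0.15 × (1−0.65) × (1−0.95) × (1−0.6) = 0.0002625
technology: 0.05 × 0.65 × (1−0.6) × (1−0.85) × (1−0.45) = 0.0010725
Highest score → politics.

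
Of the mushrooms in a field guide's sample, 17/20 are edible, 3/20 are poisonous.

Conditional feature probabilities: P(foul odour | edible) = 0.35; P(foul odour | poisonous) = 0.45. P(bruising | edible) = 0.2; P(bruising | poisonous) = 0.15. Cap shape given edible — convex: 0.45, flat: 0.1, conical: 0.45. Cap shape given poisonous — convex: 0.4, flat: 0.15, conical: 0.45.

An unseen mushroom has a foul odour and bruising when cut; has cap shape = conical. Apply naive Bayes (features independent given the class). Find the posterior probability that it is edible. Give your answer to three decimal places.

edible: 0.85 × 0.35 × 0.2 × 0.45 = 0.026775
poisonous: 0.15 × 0.45 × 0.15 × 0.45 = 0.00455625
P(edible | x) = 0.026775 / 0.03133125 ≈ 0.855

0.855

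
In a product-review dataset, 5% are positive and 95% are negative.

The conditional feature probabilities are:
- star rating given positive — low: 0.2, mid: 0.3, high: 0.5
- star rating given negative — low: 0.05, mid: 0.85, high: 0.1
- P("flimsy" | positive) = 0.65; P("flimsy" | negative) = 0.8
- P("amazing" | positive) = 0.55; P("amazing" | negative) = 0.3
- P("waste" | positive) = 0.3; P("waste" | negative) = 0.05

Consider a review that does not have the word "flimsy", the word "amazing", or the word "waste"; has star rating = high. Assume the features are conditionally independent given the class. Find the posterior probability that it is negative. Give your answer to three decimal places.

0.821

positive: 0.05 × 0.5 × (1−0.65) × (1−0.55) × (1−0.3) = 0.00275625
negative: 0.95 × 0.1 × (1−0.8) × (1−0.3) × (1−0.05) = 0.012635
P(negative | x) = 0.012635 / 0.01539125 ≈ 0.821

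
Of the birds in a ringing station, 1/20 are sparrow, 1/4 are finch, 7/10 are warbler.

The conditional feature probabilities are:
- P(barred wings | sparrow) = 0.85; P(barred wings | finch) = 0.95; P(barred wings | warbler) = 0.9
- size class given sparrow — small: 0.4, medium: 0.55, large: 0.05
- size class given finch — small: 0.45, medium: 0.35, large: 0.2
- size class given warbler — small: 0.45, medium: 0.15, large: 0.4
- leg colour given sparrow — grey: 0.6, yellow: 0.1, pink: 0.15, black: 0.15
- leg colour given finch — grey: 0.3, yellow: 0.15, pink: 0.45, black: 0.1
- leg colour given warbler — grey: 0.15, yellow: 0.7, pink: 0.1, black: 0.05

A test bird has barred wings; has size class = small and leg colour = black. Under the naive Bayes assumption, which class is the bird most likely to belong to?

warbler

sparrow: 0.05 × 0.85 × 0.4 × 0.15 = 0.00255
finch: 0.25 × 0.95 × 0.45 × 0.1 = 0.0106875
warbler: 0.7 × 0.9 × 0.45 × 0.05 = 0.014175
Highest score → warbler.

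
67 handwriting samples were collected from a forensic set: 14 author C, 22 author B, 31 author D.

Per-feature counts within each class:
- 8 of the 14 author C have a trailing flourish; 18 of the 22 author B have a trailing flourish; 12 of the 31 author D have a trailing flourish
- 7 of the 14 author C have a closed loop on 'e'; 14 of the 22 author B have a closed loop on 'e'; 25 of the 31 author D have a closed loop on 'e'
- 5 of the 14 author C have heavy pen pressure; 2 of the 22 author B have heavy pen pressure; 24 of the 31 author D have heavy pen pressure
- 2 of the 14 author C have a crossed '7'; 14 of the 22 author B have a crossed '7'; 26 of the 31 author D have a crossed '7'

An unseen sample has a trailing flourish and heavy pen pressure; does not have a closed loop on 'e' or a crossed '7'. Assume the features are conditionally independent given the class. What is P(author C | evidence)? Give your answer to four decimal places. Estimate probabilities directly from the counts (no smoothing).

author C: (14/67) × (8/14) × (7/14) × (5/14) × (12/14) ≈ 0.018276
author B: (22/67) × (18/22) × (8/22) × (2/22) × (8/22) ≈ 0.00322953
author D: (31/67) × (12/31) × (6/31) × (24/31) × (5/31) ≈ 0.00432866
P(author C | x) = 0.018276 / 0.02583419 ≈ 0.7074

0.7074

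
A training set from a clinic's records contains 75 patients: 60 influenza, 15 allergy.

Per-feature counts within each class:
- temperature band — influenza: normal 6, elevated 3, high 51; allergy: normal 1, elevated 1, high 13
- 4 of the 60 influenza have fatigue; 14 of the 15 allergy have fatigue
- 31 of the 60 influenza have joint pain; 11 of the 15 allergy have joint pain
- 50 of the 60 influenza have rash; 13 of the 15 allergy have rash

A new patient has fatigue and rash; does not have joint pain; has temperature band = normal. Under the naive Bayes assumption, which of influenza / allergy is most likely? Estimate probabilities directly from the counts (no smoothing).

influenza: (60/75) × (6/60) × (4/60) × (29/60) × (50/60) ≈ 0.00214815
allergy: (15/75) × (1/15) × (14/15) × (4/15) × (13/15) ≈ 0.00287605
Highest score → allergy.

allergy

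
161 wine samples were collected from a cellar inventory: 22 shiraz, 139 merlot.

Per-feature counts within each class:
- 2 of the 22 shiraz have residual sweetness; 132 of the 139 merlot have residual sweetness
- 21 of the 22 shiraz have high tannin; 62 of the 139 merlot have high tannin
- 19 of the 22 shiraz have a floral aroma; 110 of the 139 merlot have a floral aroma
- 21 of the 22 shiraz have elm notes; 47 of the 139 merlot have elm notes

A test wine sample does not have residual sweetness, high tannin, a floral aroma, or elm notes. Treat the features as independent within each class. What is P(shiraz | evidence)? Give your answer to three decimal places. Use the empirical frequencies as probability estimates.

0.010

shiraz: (22/161) × (20/22) × (1/22) × (3/22) × (1/22) ≈ 0.0000349991
merlot: (139/161) × (7/139) × (77/139) × (29/139) × (92/139) ≈ 0.00332586
P(shiraz | x) = 0.0000349991 / 0.0033608591 ≈ 0.010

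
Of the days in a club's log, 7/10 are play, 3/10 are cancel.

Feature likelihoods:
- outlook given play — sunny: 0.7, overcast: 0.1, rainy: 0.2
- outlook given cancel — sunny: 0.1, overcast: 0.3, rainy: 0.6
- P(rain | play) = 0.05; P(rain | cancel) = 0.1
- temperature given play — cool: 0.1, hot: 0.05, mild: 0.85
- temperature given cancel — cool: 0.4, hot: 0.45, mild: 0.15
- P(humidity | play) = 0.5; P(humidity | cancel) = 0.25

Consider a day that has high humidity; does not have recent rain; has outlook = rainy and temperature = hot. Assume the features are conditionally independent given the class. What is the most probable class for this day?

cancel

play: 0.7 × 0.2 × (1−0.05) × 0.05 × 0.5 = 0.003325
cancel: 0.3 × 0.6 × (1−0.1) × 0.45 × 0.25 = 0.018225
Highest score → cancel.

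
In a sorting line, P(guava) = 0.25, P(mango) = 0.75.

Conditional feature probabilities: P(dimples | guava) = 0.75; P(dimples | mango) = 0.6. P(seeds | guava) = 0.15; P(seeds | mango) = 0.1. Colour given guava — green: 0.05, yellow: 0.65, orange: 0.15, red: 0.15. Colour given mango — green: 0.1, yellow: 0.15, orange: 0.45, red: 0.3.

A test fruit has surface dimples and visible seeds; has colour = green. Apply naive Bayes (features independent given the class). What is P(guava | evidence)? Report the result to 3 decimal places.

0.238

guava: 0.25 × 0.75 × 0.15 × 0.05 = 0.00140625
mango: 0.75 × 0.6 × 0.1 × 0.1 = 0.0045
P(guava | x) = 0.00140625 / 0.00590625 ≈ 0.238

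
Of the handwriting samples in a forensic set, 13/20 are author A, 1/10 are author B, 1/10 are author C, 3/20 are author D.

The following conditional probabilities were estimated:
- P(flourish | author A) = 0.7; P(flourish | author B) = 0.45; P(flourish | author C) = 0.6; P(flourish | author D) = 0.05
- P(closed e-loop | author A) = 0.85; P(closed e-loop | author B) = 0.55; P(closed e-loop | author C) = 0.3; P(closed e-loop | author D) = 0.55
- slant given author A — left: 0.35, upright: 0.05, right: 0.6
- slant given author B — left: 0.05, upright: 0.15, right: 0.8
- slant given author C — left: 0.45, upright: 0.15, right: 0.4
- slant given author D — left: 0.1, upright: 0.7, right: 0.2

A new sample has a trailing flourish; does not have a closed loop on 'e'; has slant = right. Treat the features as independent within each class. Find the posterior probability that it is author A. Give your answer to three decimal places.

author A: 0.65 × 0.7 × (1−0.85) × 0.6 = 0.04095
author B: 0.1 × 0.45 × (1−0.55) × 0.8 = 0.0162
author C: 0.1 × 0.6 × (1−0.3) × 0.4 = 0.0168
author D: 0.15 × 0.05 × (1−0.55) × 0.2 = 0.000675
P(author A | x) = 0.04095 / 0.074625 ≈ 0.549

0.549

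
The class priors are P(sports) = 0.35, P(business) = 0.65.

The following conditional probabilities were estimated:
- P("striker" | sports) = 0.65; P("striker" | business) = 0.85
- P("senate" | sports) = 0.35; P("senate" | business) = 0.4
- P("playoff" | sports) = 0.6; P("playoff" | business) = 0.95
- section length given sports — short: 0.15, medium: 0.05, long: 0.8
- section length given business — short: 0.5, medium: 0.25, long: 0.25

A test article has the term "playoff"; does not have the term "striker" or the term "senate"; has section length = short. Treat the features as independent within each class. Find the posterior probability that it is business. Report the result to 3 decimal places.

sports: 0.35 × (1−0.65) × (1−0.35) × 0.6 × 0.15 = 0.00716625
business: 0.65 × (1−0.85) × (1−0.4) × 0.95 × 0.5 = 0.0277875
P(business | x) = 0.0277875 / 0.03495375 ≈ 0.795

0.795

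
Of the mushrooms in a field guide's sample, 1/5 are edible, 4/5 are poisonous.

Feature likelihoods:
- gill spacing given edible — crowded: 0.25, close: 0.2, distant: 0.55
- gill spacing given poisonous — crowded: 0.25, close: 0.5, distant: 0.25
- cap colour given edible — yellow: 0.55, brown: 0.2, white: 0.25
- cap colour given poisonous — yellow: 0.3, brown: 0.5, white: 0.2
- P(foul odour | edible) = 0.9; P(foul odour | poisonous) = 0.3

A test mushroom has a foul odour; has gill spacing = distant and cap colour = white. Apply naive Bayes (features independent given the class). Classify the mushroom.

edible: 0.2 × 0.55 × 0.25 × 0.9 = 0.02475
poisonous: 0.8 × 0.25 × 0.2 × 0.3 = 0.012
Highest score → edible.

edible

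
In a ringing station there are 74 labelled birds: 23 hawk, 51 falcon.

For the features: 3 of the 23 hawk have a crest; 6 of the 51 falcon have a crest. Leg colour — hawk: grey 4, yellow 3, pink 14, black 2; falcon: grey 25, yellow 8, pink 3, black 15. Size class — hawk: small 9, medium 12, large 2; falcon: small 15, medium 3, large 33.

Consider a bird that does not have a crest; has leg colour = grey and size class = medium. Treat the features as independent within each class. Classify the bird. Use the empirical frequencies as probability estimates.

hawk: (23/74) × (20/23) × (4/23) × (12/23) ≈ 0.0245236
falcon: (51/74) × (45/51) × (25/51) × (3/51) ≈ 0.0175348
Highest score → hawk.

hawk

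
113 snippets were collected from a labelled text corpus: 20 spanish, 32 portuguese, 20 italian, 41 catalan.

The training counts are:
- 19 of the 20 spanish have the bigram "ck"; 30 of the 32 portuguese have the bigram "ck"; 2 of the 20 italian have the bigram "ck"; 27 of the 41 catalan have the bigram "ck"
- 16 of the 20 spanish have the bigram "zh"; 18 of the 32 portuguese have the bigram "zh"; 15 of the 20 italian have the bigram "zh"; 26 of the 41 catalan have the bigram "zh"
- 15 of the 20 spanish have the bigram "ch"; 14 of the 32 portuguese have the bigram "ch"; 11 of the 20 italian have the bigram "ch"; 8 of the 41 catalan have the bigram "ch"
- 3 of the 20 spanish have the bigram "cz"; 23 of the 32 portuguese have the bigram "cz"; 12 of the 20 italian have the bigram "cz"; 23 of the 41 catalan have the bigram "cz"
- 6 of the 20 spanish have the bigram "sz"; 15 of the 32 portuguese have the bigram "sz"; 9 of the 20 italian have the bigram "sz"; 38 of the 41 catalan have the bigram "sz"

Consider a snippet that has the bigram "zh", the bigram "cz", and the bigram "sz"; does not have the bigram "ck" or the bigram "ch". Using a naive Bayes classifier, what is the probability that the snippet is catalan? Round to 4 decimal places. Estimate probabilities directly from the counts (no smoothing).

0.6661

spanish: (20/113) × (1/20) × (16/20) × (5/20) × (3/20) × (6/20) ≈ 0.000079646
portuguese: (32/113) × (2/32) × (18/32) × (18/32) × (23/32) × (15/32) ≈ 0.00188676
italian: (20/113) × (18/20) × (15/20) × (9/20) × (12/20) × (9/20) ≈ 0.0145155
catalan: (41/113) × (14/41) × (26/41) × (33/41) × (23/41) × (38/41) ≈ 0.0328786
P(catalan | x) = 0.0328786 / 0.049360506 ≈ 0.6661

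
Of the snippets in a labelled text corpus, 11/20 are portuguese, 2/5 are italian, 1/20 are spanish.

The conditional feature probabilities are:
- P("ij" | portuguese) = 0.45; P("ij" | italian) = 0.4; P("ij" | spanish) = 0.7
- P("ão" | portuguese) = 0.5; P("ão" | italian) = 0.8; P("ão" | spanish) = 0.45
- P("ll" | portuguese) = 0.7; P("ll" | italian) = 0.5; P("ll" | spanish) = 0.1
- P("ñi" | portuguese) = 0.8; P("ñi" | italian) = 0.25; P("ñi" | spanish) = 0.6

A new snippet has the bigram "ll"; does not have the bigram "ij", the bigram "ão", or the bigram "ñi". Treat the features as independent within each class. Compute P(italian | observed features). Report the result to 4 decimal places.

0.4556

portuguese: 0.55 × (1−0.45) × (1−0.5) × 0.7 × (1−0.8) = 0.021175
italian: 0.4 × (1−0.4) × (1−0.8) × 0.5 × (1−0.25) = 0.018
spanish: 0.05 × (1−0.7) × (1−0.45) × 0.1 × (1−0.6) = 0.00033
P(italian | x) = 0.018 / 0.039505 ≈ 0.4556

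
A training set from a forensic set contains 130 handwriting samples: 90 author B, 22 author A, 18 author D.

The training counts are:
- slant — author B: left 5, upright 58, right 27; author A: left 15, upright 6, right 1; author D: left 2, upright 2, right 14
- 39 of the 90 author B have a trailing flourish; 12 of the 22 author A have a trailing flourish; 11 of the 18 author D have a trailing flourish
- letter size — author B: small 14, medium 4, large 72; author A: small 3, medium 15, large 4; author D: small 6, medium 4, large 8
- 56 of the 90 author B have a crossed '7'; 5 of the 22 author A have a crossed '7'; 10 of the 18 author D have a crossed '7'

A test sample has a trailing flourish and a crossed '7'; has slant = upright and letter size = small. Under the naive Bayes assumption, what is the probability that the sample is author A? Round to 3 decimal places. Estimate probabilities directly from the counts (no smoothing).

author B: (90/130) × (58/90) × (39/90) × (14/90) × (56/90) ≈ 0.0187128
author A: (22/130) × (6/22) × (12/22) × (3/22) × (5/22) ≈ 0.000780212
author D: (18/130) × (2/18) × (11/18) × (6/18) × (10/18) ≈ 0.00174106
P(author A | x) = 0.000780212 / 0.021234072 ≈ 0.037

0.037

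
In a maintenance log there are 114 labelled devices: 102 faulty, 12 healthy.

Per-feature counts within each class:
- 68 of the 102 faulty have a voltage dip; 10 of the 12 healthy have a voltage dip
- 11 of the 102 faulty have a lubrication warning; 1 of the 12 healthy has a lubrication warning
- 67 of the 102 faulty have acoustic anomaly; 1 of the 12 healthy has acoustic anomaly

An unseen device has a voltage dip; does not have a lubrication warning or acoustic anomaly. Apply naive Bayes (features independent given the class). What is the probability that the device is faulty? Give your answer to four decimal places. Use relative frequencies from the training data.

0.7124

faulty: (102/114) × (68/102) × (91/102) × (35/102) ≈ 0.182605
healthy: (12/114) × (10/12) × (11/12) × (11/12) ≈ 0.0737086
P(faulty | x) = 0.182605 / 0.2563136 ≈ 0.7124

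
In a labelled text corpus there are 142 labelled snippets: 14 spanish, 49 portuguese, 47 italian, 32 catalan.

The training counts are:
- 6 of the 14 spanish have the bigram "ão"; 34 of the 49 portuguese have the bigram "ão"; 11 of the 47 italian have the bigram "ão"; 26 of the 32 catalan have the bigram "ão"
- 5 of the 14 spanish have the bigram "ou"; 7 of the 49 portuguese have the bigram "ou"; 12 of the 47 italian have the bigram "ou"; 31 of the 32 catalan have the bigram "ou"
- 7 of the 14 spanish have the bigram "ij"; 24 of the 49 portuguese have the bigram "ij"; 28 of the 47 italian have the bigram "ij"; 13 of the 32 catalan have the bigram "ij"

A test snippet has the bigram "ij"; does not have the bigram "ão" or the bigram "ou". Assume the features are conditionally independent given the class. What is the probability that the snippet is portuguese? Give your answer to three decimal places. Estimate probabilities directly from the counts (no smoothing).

0.253

spanish: (14/142) × (8/14) × (9/14) × (7/14) ≈ 0.0181087
portuguese: (49/142) × (15/49) × (42/49) × (24/49) ≈ 0.0443477
italian: (47/142) × (36/47) × (35/47) × (28/47) ≈ 0.112472
catalan: (32/142) × (6/32) × (1/32) × (13/32) ≈ 0.000536422
P(portuguese | x) = 0.0443477 / 0.175464822 ≈ 0.253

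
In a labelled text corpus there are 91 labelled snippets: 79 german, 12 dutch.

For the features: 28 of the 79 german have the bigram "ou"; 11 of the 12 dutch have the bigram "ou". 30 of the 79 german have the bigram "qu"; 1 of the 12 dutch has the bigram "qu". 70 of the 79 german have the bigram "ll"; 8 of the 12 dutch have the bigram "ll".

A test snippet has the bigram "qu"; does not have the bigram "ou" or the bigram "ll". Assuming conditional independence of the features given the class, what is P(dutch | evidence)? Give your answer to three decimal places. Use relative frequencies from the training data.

0.012

german: (79/91) × (51/79) × (30/79) × (9/79) ≈ 0.0242459
dutch: (12/91) × (1/12) × (1/12) × (4/12) ≈ 0.00030525
P(dutch | x) = 0.00030525 / 0.02455115 ≈ 0.012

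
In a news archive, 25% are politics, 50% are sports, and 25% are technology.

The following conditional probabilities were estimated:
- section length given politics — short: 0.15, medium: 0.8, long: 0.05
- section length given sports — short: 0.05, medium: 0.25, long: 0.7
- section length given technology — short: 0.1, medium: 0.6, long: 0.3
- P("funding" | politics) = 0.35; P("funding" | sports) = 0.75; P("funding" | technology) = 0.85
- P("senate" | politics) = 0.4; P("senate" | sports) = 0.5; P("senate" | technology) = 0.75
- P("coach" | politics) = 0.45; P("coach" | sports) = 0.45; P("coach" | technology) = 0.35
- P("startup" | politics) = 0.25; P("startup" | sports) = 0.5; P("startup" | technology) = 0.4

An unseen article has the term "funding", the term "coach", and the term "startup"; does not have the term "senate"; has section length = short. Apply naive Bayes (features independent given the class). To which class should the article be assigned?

sports

politics: 0.25 × 0.15 × 0.35 × (1−0.4) × 0.45 × 0.25 = 0.0008859375
sports: 0.5 × 0.05 × 0.75 × (1−0.5) × 0.45 × 0.5 = 0.002109375
technology: 0.25 × 0.1 × 0.85 × (1−0.75) × 0.35 × 0.4 = 0.00074375
Highest score → sports.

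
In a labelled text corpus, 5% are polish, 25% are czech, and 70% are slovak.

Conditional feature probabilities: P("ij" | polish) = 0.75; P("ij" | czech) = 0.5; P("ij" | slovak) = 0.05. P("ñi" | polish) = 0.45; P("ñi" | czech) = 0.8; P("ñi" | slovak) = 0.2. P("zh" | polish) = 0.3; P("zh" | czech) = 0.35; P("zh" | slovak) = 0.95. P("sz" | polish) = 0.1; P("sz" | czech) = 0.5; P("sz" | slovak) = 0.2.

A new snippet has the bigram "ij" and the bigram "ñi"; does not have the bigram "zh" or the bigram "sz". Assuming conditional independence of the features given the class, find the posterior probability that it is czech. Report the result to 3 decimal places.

polish: 0.05 × 0.75 × 0.45 × (1−0.3) × (1−0.1) = 0.01063125
czech: 0.25 × 0.5 × 0.8 × (1−0.35) × (1−0.5) = 0.0325
slovak: 0.7 × 0.05 × 0.2 × (1−0.95) × (1−0.2) = 0.00028
P(czech | x) = 0.0325 / 0.04341125 ≈ 0.749

0.749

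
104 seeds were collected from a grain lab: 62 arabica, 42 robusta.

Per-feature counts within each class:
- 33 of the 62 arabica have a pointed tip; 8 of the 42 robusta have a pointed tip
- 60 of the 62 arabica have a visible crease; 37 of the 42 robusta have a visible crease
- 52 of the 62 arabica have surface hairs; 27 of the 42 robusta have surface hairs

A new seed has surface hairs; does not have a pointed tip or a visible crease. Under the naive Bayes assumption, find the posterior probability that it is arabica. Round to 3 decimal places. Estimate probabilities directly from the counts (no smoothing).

arabica: (62/104) × (29/62) × (2/62) × (52/62) ≈ 0.00754422
robusta: (42/104) × (34/42) × (5/42) × (27/42) ≈ 0.0250196
P(arabica | x) = 0.00754422 / 0.03256382 ≈ 0.232

0.232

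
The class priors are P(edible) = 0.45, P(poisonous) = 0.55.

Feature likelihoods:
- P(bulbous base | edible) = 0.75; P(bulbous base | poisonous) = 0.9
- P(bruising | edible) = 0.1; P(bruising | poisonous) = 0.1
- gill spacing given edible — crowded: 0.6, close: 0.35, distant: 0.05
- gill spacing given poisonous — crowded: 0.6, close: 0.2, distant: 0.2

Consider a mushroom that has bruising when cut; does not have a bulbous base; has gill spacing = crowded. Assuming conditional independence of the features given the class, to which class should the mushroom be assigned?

edible: 0.45 × (1−0.75) × 0.1 × 0.6 = 0.00675
poisonous: 0.55 × (1−0.9) × 0.1 × 0.6 = 0.0033
Highest score → edible.

edible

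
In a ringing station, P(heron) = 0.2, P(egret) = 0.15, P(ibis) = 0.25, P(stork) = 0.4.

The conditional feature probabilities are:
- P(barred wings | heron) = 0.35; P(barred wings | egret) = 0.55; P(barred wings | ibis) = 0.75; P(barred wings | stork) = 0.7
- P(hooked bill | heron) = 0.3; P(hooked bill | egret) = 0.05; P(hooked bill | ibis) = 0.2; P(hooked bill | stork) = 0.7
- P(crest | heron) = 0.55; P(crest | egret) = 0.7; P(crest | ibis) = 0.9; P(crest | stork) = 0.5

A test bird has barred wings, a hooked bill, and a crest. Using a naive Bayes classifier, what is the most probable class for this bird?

heron: 0.2 × 0.35 × 0.3 × 0.55 = 0.01155
egret: 0.15 × 0.55 × 0.05 × 0.7 = 0.0028875
ibis: 0.25 × 0.75 × 0.2 × 0.9 = 0.03375
stork: 0.4 × 0.7 × 0.7 × 0.5 = 0.098
Highest score → stork.

stork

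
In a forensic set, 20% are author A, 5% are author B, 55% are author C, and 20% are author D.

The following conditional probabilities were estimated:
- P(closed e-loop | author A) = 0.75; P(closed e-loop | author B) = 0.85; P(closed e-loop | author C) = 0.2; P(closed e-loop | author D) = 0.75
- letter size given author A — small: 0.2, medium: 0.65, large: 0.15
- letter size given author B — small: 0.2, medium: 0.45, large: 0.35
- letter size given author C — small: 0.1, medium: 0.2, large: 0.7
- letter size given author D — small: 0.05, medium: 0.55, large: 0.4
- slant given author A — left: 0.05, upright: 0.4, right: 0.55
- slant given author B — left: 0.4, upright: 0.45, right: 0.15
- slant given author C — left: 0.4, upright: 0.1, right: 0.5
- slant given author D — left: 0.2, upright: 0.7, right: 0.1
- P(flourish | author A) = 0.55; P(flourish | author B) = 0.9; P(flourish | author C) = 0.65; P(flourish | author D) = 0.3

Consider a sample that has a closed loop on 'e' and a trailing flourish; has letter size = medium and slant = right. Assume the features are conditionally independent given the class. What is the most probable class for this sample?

author A

author A: 0.2 × 0.75 × 0.65 × 0.55 × 0.55 = 0.02949375
author B: 0.05 × 0.85 × 0.45 × 0.15 × 0.9 = 0.002581875
author C: 0.55 × 0.2 × 0.2 × 0.5 × 0.65 = 0.00715
author D: 0.2 × 0.75 × 0.55 × 0.1 × 0.3 = 0.002475
Highest score → author A.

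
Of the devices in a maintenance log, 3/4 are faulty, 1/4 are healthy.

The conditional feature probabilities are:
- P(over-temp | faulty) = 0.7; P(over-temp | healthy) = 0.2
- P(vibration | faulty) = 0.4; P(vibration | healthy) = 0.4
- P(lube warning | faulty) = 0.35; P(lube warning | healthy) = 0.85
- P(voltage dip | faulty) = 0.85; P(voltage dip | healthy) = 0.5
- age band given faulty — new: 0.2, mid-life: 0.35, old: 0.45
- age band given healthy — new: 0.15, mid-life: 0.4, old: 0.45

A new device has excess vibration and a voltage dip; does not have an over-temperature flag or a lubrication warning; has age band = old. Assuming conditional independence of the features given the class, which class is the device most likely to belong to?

faulty

faulty: 0.75 × (1−0.7) × 0.4 × (1−0.35) × 0.85 × 0.45 = 0.02237625
healthy: 0.25 × (1−0.2) × 0.4 × (1−0.85) × 0.5 × 0.45 = 0.0027
Highest score → faulty.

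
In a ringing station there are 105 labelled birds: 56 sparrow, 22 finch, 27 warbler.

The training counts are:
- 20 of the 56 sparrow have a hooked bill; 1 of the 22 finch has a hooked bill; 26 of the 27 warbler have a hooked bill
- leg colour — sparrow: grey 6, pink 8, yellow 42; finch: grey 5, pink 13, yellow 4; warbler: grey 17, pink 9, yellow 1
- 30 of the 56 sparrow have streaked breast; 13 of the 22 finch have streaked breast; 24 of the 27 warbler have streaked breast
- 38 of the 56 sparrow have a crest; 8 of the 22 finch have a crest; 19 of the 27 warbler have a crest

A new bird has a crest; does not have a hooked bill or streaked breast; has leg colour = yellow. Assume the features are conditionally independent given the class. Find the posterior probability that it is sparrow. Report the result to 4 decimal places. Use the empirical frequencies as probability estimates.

0.9371

sparrow: (56/105) × (36/56) × (42/56) × (26/56) × (38/56) ≈ 0.0810131
finch: (22/105) × (21/22) × (4/22) × (9/22) × (8/22) ≈ 0.00540947
warbler: (27/105) × (1/27) × (1/27) × (3/27) × (19/27) ≈ 0.00002758
P(sparrow | x) = 0.0810131 / 0.08645015 ≈ 0.9371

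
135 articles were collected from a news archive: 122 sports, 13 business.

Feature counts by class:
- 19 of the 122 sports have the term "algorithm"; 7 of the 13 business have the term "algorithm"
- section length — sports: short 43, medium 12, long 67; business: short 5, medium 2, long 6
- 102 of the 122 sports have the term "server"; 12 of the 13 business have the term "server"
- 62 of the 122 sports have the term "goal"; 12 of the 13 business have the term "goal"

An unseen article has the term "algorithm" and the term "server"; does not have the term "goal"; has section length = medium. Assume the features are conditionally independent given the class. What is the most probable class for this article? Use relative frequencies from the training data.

sports

sports: (122/135) × (19/122) × (12/122) × (102/122) × (60/122) ≈ 0.00569211
business: (13/135) × (7/13) × (2/13) × (12/13) × (1/13) ≈ 0.000566429
Highest score → sports.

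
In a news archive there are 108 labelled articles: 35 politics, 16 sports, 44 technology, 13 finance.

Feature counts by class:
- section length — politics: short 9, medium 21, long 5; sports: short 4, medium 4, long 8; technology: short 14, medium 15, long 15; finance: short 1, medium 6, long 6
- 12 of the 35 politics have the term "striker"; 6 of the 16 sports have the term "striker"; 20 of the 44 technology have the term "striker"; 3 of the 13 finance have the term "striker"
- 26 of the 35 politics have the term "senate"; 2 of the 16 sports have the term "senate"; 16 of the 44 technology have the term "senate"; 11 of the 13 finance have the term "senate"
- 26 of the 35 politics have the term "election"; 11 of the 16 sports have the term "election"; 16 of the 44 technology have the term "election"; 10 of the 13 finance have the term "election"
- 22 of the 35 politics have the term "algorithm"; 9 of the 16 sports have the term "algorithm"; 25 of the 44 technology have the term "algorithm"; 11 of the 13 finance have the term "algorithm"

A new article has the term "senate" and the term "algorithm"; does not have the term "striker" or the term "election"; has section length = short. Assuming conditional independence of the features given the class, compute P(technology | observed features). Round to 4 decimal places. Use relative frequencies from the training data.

0.5295

politics: (35/108) × (9/35) × (23/35) × (26/35) × (9/35) × (22/35) ≈ 0.00657526
sports: (16/108) × (4/16) × (10/16) × (2/16) × (5/16) × (9/16) ≈ 0.000508626
technology: (44/108) × (14/44) × (24/44) × (16/44) × (28/44) × (25/44) ≈ 0.00929657
finance: (13/108) × (1/13) × (10/13) × (11/13) × (3/13) × (11/13) ≈ 0.00117682
P(technology | x) = 0.00929657 / 0.017557276 ≈ 0.5295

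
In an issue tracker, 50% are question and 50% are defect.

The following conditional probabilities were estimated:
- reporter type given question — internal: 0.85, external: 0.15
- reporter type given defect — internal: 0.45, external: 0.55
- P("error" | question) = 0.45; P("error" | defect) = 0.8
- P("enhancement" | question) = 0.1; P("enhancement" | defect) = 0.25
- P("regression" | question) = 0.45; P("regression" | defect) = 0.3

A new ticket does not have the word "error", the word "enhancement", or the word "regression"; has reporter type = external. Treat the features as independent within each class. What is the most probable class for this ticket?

question: 0.5 × 0.15 × (1−0.45) × (1−0.1) × (1−0.45) = 0.02041875
defect: 0.5 × 0.55 × (1−0.8) × (1−0.25) × (1−0.3) = 0.028875
Highest score → defect.

defect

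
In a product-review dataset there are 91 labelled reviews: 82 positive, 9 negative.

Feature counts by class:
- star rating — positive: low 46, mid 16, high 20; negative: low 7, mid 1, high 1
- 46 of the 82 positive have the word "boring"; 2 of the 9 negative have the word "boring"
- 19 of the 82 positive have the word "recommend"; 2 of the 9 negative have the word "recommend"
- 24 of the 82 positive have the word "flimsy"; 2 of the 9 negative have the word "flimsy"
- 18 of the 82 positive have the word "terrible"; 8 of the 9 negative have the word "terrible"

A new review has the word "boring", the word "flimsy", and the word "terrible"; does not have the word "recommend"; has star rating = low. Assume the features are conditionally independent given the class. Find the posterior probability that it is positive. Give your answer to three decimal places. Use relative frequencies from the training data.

0.842

positive: (82/91) × (46/82) × (46/82) × (63/82) × (24/82) × (18/82) ≈ 0.0139973
negative: (9/91) × (7/9) × (2/9) × (7/9) × (2/9) × (8/9) ≈ 0.00262624
P(positive | x) = 0.0139973 / 0.01662354 ≈ 0.842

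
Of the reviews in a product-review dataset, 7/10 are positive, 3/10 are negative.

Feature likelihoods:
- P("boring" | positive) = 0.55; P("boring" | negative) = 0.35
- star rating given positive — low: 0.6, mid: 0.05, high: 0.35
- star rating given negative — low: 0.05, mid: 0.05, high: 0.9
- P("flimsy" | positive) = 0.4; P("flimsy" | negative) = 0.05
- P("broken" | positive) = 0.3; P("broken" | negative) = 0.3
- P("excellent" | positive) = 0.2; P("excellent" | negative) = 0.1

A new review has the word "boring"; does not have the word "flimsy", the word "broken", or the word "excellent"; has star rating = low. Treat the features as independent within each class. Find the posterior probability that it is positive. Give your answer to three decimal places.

positive: 0.7 × 0.55 × 0.6 × (1−0.4) × (1−0.3) × (1−0.2) = 0.077616
negative: 0.3 × 0.35 × 0.05 × (1−0.05) × (1−0.3) × (1−0.1) = 0.003142125
P(positive | x) = 0.077616 / 0.080758125 ≈ 0.961

0.961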